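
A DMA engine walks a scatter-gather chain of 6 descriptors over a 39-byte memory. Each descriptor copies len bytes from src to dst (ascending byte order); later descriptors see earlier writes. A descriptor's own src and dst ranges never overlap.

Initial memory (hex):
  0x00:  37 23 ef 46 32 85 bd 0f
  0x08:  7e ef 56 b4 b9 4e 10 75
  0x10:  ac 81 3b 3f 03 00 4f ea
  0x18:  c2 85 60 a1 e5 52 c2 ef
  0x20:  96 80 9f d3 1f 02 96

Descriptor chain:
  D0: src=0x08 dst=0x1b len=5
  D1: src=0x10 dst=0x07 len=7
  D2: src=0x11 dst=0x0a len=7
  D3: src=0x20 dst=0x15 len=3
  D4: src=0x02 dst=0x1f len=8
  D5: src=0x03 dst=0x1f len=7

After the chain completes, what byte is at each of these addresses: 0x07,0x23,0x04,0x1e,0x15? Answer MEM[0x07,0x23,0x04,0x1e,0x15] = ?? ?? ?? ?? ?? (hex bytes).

MEM[0x07,0x23,0x04,0x1e,0x15] = ac ac 32 b4 96

D0: mem[0x1b..0x1f] <- [7e ef 56 b4 b9]
D1: mem[0x07..0x0d] <- [ac 81 3b 3f 03 00 4f]
D2: mem[0x0a..0x10] <- [81 3b 3f 03 00 4f ea]
D3: mem[0x15..0x17] <- [96 80 9f]
D4: mem[0x1f..0x26] <- [ef 46 32 85 bd ac 81 3b]
D5: mem[0x1f..0x25] <- [46 32 85 bd ac 81 3b]
query mem[0x07]=0xac, mem[0x23]=0xac, mem[0x04]=0x32, mem[0x1e]=0xb4, mem[0x15]=0x96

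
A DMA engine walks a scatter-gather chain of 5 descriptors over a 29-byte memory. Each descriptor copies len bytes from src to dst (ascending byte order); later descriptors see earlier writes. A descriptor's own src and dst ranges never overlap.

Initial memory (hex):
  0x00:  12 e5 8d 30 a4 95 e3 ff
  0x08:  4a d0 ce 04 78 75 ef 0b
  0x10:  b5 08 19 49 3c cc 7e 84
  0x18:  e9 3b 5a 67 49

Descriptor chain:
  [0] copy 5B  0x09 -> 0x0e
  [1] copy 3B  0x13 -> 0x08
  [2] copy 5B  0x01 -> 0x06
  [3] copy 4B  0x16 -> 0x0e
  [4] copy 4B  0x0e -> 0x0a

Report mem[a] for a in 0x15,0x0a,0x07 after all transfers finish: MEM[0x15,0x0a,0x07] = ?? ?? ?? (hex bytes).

D0: mem[0x0e..0x12] <- [d0 ce 04 78 75]
D1: mem[0x08..0x0a] <- [49 3c cc]
D2: mem[0x06..0x0a] <- [e5 8d 30 a4 95]
D3: mem[0x0e..0x11] <- [7e 84 e9 3b]
D4: mem[0x0a..0x0d] <- [7e 84 e9 3b]
query mem[0x15]=0xcc, mem[0x0a]=0x7e, mem[0x07]=0x8d

MEM[0x15,0x0a,0x07] = cc 7e 8d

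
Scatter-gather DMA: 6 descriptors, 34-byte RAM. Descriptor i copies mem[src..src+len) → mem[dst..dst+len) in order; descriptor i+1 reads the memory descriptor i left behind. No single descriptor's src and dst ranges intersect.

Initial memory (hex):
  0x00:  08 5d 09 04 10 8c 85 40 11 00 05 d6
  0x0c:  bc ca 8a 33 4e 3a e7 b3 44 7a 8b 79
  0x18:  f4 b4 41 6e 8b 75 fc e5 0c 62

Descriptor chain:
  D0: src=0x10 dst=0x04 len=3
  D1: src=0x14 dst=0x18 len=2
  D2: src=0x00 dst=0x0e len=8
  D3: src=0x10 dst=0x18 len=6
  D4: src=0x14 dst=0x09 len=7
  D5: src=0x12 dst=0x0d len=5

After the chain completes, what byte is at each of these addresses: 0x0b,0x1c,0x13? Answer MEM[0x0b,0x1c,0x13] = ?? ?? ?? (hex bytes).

  after D0: wrote 3B at 0x04 = 4e3ae7
  after D1: wrote 2B at 0x18 = 447a
  after D2: wrote 8B at 0x0e = 085d09044e3ae740
  after D3: wrote 6B at 0x18 = 09044e3ae740
  after D4: wrote 7B at 0x09 = e7408b7909044e
  after D5: wrote 5B at 0x0d = 4e3ae7408b
query mem[0x0b]=0x8b, mem[0x1c]=0xe7, mem[0x13]=0x3a

MEM[0x0b,0x1c,0x13] = 8b e7 3a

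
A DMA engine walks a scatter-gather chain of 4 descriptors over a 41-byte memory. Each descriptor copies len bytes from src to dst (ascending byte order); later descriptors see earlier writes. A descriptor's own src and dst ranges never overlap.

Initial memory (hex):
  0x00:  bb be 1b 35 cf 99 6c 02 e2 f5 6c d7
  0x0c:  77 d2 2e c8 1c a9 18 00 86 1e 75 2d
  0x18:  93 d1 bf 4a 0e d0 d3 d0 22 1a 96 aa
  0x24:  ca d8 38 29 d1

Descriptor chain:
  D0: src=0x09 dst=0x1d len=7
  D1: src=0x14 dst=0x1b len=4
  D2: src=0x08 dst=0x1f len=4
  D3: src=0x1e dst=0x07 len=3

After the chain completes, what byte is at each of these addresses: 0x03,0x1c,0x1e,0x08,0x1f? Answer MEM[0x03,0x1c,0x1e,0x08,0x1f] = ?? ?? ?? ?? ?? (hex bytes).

D0: mem[0x1d..0x23] <- [f5 6c d7 77 d2 2e c8]
D1: mem[0x1b..0x1e] <- [86 1e 75 2d]
D2: mem[0x1f..0x22] <- [e2 f5 6c d7]
D3: mem[0x07..0x09] <- [2d e2 f5]
query mem[0x03]=0x35, mem[0x1c]=0x1e, mem[0x1e]=0x2d, mem[0x08]=0xe2, mem[0x1f]=0xe2

MEM[0x03,0x1c,0x1e,0x08,0x1f] = 35 1e 2d e2 e2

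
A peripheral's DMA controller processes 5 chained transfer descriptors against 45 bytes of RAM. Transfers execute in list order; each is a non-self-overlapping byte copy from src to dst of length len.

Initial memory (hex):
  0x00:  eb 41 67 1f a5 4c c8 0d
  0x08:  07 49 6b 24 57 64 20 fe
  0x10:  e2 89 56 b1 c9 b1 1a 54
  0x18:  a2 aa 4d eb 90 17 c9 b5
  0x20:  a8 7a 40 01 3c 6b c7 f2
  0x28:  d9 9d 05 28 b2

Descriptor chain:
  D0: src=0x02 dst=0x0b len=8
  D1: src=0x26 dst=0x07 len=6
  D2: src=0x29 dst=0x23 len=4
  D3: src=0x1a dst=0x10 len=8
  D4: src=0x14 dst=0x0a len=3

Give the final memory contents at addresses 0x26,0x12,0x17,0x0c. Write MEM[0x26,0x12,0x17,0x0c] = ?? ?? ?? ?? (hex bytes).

MEM[0x26,0x12,0x17,0x0c] = b2 90 7a a8

[0] 0x02->0x0b len=8 : 67 1f a5 4c c8 0d 07 49
[1] 0x26->0x07 len=6 : c7 f2 d9 9d 05 28
[2] 0x29->0x23 len=4 : 9d 05 28 b2
[3] 0x1a->0x10 len=8 : 4d eb 90 17 c9 b5 a8 7a
[4] 0x14->0x0a len=3 : c9 b5 a8
query mem[0x26]=0xb2, mem[0x12]=0x90, mem[0x17]=0x7a, mem[0x0c]=0xa8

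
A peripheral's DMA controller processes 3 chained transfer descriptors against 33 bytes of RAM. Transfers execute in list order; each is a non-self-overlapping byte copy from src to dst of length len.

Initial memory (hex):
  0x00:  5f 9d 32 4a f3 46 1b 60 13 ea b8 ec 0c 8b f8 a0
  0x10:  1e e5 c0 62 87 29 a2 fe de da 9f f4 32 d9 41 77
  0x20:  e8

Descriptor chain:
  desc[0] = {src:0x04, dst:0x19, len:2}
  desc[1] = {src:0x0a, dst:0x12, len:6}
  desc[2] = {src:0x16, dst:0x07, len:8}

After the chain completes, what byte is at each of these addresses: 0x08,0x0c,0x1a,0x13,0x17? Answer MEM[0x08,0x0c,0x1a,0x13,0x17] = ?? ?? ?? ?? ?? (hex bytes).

D0: mem[0x19..0x1a] <- [f3 46]
D1: mem[0x12..0x17] <- [b8 ec 0c 8b f8 a0]
D2: mem[0x07..0x0e] <- [f8 a0 de f3 46 f4 32 d9]
query mem[0x08]=0xa0, mem[0x0c]=0xf4, mem[0x1a]=0x46, mem[0x13]=0xec, mem[0x17]=0xa0

MEM[0x08,0x0c,0x1a,0x13,0x17] = a0 f4 46 ec a0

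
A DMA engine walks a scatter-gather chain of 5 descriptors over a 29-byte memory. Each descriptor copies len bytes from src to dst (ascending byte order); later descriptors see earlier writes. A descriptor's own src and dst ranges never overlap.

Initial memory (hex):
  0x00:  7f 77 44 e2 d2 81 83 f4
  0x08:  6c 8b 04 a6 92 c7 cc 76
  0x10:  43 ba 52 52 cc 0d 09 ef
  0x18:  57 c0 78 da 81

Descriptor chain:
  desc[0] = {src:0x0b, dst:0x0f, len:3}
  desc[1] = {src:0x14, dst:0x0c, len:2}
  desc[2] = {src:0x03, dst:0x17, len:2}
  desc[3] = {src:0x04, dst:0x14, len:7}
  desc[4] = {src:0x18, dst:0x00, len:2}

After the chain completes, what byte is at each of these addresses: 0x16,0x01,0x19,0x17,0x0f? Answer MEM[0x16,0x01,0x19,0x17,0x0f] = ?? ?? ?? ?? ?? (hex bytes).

MEM[0x16,0x01,0x19,0x17,0x0f] = 83 8b 8b f4 a6

  after D0: wrote 3B at 0x0f = a692c7
  after D1: wrote 2B at 0x0c = cc0d
  after D2: wrote 2B at 0x17 = e2d2
  after D3: wrote 7B at 0x14 = d28183f46c8b04
  after D4: wrote 2B at 0x00 = 6c8b
query mem[0x16]=0x83, mem[0x01]=0x8b, mem[0x19]=0x8b, mem[0x17]=0xf4, mem[0x0f]=0xa6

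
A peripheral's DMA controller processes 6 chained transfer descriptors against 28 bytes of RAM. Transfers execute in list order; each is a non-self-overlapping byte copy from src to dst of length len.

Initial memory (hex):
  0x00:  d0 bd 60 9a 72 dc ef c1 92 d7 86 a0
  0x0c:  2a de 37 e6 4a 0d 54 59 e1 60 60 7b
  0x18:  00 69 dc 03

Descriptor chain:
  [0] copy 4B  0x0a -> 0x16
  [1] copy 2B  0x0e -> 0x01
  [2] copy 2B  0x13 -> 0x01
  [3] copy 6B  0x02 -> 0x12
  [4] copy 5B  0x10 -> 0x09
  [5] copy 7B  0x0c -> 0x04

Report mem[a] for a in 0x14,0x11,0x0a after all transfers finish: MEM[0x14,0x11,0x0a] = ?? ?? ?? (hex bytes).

[0] 0x0a->0x16 len=4 : 86 a0 2a de
[1] 0x0e->0x01 len=2 : 37 e6
[2] 0x13->0x01 len=2 : 59 e1
[3] 0x02->0x12 len=6 : e1 9a 72 dc ef c1
[4] 0x10->0x09 len=5 : 4a 0d e1 9a 72
[5] 0x0c->0x04 len=7 : 9a 72 37 e6 4a 0d e1
query mem[0x14]=0x72, mem[0x11]=0x0d, mem[0x0a]=0xe1

MEM[0x14,0x11,0x0a] = 72 0d e1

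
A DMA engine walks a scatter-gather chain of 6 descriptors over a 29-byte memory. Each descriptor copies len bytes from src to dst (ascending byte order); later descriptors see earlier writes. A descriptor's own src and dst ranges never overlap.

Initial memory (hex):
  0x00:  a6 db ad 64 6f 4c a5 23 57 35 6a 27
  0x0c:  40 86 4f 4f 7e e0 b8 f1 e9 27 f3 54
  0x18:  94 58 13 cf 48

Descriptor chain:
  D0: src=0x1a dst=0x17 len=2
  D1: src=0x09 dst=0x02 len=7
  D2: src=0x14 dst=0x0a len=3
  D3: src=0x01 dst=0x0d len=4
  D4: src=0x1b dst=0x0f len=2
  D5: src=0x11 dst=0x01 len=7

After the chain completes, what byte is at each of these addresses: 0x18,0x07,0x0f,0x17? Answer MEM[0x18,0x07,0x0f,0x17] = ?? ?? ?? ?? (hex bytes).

MEM[0x18,0x07,0x0f,0x17] = cf 13 cf 13

D0: mem[0x17..0x18] <- [13 cf]
D1: mem[0x02..0x08] <- [35 6a 27 40 86 4f 4f]
D2: mem[0x0a..0x0c] <- [e9 27 f3]
D3: mem[0x0d..0x10] <- [db 35 6a 27]
D4: mem[0x0f..0x10] <- [cf 48]
D5: mem[0x01..0x07] <- [e0 b8 f1 e9 27 f3 13]
query mem[0x18]=0xcf, mem[0x07]=0x13, mem[0x0f]=0xcf, mem[0x17]=0x13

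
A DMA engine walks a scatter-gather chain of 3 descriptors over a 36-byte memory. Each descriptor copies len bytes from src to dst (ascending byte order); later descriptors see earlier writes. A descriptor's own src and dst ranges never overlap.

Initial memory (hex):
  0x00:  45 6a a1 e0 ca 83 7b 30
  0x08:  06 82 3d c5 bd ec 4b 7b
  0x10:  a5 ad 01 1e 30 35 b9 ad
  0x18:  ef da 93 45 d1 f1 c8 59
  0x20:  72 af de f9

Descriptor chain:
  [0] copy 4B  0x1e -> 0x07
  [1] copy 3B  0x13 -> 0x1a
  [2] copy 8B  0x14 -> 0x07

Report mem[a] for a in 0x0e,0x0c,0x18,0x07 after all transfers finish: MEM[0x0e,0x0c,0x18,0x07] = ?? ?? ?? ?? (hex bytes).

MEM[0x0e,0x0c,0x18,0x07] = 30 da ef 30

#0 dst[0x07+4] := {0xc8,0x59,0x72,0xaf}
#1 dst[0x1a+3] := {0x1e,0x30,0x35}
#2 dst[0x07+8] := {0x30,0x35,0xb9,0xad,0xef,0xda,0x1e,0x30}
query mem[0x0e]=0x30, mem[0x0c]=0xda, mem[0x18]=0xef, mem[0x07]=0x30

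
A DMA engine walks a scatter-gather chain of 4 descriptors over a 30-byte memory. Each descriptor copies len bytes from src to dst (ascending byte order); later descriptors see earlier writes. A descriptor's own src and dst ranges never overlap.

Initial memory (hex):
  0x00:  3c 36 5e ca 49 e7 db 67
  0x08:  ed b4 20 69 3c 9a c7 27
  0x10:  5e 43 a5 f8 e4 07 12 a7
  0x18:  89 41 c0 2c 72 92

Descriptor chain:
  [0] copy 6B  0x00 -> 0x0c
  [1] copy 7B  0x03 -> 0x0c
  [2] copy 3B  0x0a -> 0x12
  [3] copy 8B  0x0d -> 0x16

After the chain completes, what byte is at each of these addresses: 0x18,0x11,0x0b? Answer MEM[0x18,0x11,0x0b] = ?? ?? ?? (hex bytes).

MEM[0x18,0x11,0x0b] = db ed 69

#0 dst[0x0c+6] := {0x3c,0x36,0x5e,0xca,0x49,0xe7}
#1 dst[0x0c+7] := {0xca,0x49,0xe7,0xdb,0x67,0xed,0xb4}
#2 dst[0x12+3] := {0x20,0x69,0xca}
#3 dst[0x16+8] := {0x49,0xe7,0xdb,0x67,0xed,0x20,0x69,0xca}
query mem[0x18]=0xdb, mem[0x11]=0xed, mem[0x0b]=0x69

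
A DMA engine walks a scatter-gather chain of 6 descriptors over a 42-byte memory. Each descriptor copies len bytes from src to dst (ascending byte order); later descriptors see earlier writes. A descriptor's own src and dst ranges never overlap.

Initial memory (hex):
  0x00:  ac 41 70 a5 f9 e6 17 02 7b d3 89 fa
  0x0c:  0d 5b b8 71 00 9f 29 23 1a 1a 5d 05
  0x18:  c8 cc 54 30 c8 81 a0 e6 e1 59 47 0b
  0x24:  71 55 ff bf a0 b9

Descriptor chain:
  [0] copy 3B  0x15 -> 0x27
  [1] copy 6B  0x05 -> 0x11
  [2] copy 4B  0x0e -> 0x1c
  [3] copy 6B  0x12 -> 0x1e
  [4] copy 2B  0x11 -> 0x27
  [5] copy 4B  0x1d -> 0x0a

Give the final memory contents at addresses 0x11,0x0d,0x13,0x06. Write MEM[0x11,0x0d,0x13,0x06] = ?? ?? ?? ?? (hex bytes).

[0] 0x15->0x27 len=3 : 1a 5d 05
[1] 0x05->0x11 len=6 : e6 17 02 7b d3 89
[2] 0x0e->0x1c len=4 : b8 71 00 e6
[3] 0x12->0x1e len=6 : 17 02 7b d3 89 05
[4] 0x11->0x27 len=2 : e6 17
[5] 0x1d->0x0a len=4 : 71 17 02 7b
query mem[0x11]=0xe6, mem[0x0d]=0x7b, mem[0x13]=0x02, mem[0x06]=0x17

MEM[0x11,0x0d,0x13,0x06] = e6 7b 02 17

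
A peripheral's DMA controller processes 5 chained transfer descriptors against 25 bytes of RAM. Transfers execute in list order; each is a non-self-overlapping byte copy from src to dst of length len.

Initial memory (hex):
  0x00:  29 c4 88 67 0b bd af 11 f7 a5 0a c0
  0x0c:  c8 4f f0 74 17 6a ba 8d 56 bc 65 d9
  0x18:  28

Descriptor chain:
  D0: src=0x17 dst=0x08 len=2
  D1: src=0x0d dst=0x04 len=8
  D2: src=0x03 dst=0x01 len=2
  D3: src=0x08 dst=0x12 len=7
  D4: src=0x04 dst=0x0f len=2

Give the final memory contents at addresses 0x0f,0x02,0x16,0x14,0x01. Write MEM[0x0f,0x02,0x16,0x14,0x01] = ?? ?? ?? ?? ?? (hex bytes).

MEM[0x0f,0x02,0x16,0x14,0x01] = 4f 4f c8 8d 67

  after D0: wrote 2B at 0x08 = d928
  after D1: wrote 8B at 0x04 = 4ff074176aba8d56
  after D2: wrote 2B at 0x01 = 674f
  after D3: wrote 7B at 0x12 = 6aba8d56c84ff0
  after D4: wrote 2B at 0x0f = 4ff0
query mem[0x0f]=0x4f, mem[0x02]=0x4f, mem[0x16]=0xc8, mem[0x14]=0x8d, mem[0x01]=0x67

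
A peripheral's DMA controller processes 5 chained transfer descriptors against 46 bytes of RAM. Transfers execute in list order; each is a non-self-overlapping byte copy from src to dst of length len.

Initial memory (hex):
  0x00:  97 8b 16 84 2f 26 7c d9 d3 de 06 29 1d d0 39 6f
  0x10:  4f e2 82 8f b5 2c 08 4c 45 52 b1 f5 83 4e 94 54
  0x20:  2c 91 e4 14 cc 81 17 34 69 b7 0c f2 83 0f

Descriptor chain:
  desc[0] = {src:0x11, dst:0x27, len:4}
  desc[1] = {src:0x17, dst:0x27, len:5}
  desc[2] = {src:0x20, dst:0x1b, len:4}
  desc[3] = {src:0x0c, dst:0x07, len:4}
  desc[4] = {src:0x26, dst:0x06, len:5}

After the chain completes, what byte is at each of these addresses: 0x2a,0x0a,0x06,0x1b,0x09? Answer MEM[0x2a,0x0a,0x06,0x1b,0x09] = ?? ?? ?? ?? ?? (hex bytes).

MEM[0x2a,0x0a,0x06,0x1b,0x09] = b1 b1 17 2c 52

  after D0: wrote 4B at 0x27 = e2828fb5
  after D1: wrote 5B at 0x27 = 4c4552b1f5
  after D2: wrote 4B at 0x1b = 2c91e414
  after D3: wrote 4B at 0x07 = 1dd0396f
  after D4: wrote 5B at 0x06 = 174c4552b1
query mem[0x2a]=0xb1, mem[0x0a]=0xb1, mem[0x06]=0x17, mem[0x1b]=0x2c, mem[0x09]=0x52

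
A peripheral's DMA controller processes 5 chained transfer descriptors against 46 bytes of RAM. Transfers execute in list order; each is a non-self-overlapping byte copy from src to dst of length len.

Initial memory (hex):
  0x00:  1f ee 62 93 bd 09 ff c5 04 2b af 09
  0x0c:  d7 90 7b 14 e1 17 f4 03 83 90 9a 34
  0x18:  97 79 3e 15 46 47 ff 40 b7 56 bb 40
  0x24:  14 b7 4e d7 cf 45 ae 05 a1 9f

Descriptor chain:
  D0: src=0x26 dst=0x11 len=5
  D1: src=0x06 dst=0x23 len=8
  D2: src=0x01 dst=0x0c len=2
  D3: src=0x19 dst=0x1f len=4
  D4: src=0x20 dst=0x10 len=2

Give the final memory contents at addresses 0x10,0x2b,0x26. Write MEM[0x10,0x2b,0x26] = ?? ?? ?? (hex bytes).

[0] 0x26->0x11 len=5 : 4e d7 cf 45 ae
[1] 0x06->0x23 len=8 : ff c5 04 2b af 09 d7 90
[2] 0x01->0x0c len=2 : ee 62
[3] 0x19->0x1f len=4 : 79 3e 15 46
[4] 0x20->0x10 len=2 : 3e 15
query mem[0x10]=0x3e, mem[0x2b]=0x05, mem[0x26]=0x2b

MEM[0x10,0x2b,0x26] = 3e 05 2b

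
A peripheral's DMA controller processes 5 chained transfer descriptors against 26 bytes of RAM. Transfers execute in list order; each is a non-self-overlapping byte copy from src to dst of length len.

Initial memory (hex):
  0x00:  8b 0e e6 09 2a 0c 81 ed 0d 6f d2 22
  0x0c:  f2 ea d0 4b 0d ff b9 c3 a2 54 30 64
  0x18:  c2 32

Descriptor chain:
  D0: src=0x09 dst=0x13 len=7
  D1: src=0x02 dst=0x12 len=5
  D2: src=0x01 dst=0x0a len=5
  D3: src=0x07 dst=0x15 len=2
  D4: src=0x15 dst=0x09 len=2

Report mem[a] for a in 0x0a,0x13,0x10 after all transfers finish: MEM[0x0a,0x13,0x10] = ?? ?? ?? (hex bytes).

MEM[0x0a,0x13,0x10] = 0d 09 0d

D0: mem[0x13..0x19] <- [6f d2 22 f2 ea d0 4b]
D1: mem[0x12..0x16] <- [e6 09 2a 0c 81]
D2: mem[0x0a..0x0e] <- [0e e6 09 2a 0c]
D3: mem[0x15..0x16] <- [ed 0d]
D4: mem[0x09..0x0a] <- [ed 0d]
query mem[0x0a]=0x0d, mem[0x13]=0x09, mem[0x10]=0x0d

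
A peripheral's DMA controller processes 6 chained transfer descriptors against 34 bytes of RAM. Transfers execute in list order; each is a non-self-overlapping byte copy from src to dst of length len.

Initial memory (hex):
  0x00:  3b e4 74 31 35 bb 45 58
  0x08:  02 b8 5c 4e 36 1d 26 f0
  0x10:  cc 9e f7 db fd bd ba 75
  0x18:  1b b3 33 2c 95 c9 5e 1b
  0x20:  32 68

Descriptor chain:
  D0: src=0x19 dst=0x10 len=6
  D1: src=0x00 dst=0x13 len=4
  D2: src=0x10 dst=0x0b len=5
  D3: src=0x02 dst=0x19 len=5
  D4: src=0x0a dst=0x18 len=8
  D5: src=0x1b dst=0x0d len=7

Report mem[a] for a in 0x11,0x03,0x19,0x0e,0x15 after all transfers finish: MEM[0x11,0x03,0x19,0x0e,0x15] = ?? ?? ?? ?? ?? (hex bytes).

MEM[0x11,0x03,0x19,0x0e,0x15] = 33 31 b3 3b 74

[0] 0x19->0x10 len=6 : b3 33 2c 95 c9 5e
[1] 0x00->0x13 len=4 : 3b e4 74 31
[2] 0x10->0x0b len=5 : b3 33 2c 3b e4
[3] 0x02->0x19 len=5 : 74 31 35 bb 45
[4] 0x0a->0x18 len=8 : 5c b3 33 2c 3b e4 b3 33
[5] 0x1b->0x0d len=7 : 2c 3b e4 b3 33 32 68
query mem[0x11]=0x33, mem[0x03]=0x31, mem[0x19]=0xb3, mem[0x0e]=0x3b, mem[0x15]=0x74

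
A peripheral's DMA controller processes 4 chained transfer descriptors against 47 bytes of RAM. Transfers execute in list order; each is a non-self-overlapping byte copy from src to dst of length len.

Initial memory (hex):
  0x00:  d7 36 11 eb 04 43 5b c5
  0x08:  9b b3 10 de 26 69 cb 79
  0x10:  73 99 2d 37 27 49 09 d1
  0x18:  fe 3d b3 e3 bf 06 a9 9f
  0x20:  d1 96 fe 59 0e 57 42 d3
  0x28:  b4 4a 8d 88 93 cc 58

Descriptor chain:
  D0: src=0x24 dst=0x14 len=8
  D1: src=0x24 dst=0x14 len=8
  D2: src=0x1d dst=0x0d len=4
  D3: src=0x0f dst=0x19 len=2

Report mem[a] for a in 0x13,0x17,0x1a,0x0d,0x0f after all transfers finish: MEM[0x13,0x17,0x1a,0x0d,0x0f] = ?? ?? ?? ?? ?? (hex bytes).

MEM[0x13,0x17,0x1a,0x0d,0x0f] = 37 d3 d1 06 9f

D0: mem[0x14..0x1b] <- [0e 57 42 d3 b4 4a 8d 88]
D1: mem[0x14..0x1b] <- [0e 57 42 d3 b4 4a 8d 88]
D2: mem[0x0d..0x10] <- [06 a9 9f d1]
D3: mem[0x19..0x1a] <- [9f d1]
query mem[0x13]=0x37, mem[0x17]=0xd3, mem[0x1a]=0xd1, mem[0x0d]=0x06, mem[0x0f]=0x9f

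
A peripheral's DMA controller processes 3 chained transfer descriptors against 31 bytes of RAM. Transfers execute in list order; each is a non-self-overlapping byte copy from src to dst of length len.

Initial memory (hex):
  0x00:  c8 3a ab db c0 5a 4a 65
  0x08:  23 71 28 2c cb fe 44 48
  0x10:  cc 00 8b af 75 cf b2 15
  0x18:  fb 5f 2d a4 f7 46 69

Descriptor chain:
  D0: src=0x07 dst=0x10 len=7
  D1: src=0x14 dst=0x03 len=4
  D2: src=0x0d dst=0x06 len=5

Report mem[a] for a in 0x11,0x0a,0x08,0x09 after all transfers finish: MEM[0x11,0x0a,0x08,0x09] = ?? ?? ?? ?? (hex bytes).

MEM[0x11,0x0a,0x08,0x09] = 23 23 48 65

  after D0: wrote 7B at 0x10 = 652371282ccbfe
  after D1: wrote 4B at 0x03 = 2ccbfe15
  after D2: wrote 5B at 0x06 = fe44486523
query mem[0x11]=0x23, mem[0x0a]=0x23, mem[0x08]=0x48, mem[0x09]=0x65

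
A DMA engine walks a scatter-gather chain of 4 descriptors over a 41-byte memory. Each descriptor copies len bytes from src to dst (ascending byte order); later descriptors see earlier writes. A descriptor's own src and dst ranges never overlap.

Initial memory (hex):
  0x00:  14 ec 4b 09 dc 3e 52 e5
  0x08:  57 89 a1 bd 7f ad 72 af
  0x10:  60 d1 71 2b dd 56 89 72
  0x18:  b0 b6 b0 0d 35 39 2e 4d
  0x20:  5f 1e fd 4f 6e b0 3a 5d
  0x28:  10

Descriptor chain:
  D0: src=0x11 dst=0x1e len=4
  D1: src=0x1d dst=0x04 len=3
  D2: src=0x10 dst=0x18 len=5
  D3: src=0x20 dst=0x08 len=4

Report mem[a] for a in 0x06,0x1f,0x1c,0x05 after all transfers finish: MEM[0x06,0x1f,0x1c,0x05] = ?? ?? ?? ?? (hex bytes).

MEM[0x06,0x1f,0x1c,0x05] = 71 71 dd d1

  after D0: wrote 4B at 0x1e = d1712bdd
  after D1: wrote 3B at 0x04 = 39d171
  after D2: wrote 5B at 0x18 = 60d1712bdd
  after D3: wrote 4B at 0x08 = 2bddfd4f
query mem[0x06]=0x71, mem[0x1f]=0x71, mem[0x1c]=0xdd, mem[0x05]=0xd1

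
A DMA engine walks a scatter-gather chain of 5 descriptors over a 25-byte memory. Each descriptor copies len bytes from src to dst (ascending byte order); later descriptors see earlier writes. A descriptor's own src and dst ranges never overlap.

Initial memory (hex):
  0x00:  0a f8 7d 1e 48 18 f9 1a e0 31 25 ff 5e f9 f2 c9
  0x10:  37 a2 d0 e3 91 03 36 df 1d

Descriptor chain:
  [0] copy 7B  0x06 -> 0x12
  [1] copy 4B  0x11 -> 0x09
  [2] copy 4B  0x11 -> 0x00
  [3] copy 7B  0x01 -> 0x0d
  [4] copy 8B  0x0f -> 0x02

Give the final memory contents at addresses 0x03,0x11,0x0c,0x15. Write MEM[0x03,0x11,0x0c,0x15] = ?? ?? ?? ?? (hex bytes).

[0] 0x06->0x12 len=7 : f9 1a e0 31 25 ff 5e
[1] 0x11->0x09 len=4 : a2 f9 1a e0
[2] 0x11->0x00 len=4 : a2 f9 1a e0
[3] 0x01->0x0d len=7 : f9 1a e0 48 18 f9 1a
[4] 0x0f->0x02 len=8 : e0 48 18 f9 1a e0 31 25
query mem[0x03]=0x48, mem[0x11]=0x18, mem[0x0c]=0xe0, mem[0x15]=0x31

MEM[0x03,0x11,0x0c,0x15] = 48 18 e0 31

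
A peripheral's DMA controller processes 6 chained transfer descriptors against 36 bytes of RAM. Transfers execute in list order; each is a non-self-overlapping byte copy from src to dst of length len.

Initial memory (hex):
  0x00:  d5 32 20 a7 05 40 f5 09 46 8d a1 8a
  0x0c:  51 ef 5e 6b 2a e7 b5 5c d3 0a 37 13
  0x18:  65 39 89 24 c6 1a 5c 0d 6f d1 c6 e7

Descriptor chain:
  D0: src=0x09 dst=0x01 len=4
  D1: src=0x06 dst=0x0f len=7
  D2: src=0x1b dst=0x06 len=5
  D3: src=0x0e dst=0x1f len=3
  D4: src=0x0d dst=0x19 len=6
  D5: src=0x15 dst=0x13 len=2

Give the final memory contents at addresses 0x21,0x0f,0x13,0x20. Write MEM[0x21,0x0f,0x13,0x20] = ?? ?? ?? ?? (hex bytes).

MEM[0x21,0x0f,0x13,0x20] = 09 f5 51 f5

D0: mem[0x01..0x04] <- [8d a1 8a 51]
D1: mem[0x0f..0x15] <- [f5 09 46 8d a1 8a 51]
D2: mem[0x06..0x0a] <- [24 c6 1a 5c 0d]
D3: mem[0x1f..0x21] <- [5e f5 09]
D4: mem[0x19..0x1e] <- [ef 5e f5 09 46 8d]
D5: mem[0x13..0x14] <- [51 37]
query mem[0x21]=0x09, mem[0x0f]=0xf5, mem[0x13]=0x51, mem[0x20]=0xf5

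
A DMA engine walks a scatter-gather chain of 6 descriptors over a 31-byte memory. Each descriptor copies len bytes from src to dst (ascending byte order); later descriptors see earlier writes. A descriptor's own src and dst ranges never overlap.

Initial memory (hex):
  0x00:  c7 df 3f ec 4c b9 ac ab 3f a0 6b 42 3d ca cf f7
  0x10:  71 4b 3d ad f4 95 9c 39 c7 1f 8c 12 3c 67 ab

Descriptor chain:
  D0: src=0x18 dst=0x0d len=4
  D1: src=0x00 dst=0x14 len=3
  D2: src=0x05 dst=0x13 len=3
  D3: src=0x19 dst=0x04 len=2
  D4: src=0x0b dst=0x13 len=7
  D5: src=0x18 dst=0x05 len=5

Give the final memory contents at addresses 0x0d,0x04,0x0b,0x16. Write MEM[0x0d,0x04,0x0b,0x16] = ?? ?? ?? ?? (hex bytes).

[0] 0x18->0x0d len=4 : c7 1f 8c 12
[1] 0x00->0x14 len=3 : c7 df 3f
[2] 0x05->0x13 len=3 : b9 ac ab
[3] 0x19->0x04 len=2 : 1f 8c
[4] 0x0b->0x13 len=7 : 42 3d c7 1f 8c 12 4b
[5] 0x18->0x05 len=5 : 12 4b 8c 12 3c
query mem[0x0d]=0xc7, mem[0x04]=0x1f, mem[0x0b]=0x42, mem[0x16]=0x1f

MEM[0x0d,0x04,0x0b,0x16] = c7 1f 42 1f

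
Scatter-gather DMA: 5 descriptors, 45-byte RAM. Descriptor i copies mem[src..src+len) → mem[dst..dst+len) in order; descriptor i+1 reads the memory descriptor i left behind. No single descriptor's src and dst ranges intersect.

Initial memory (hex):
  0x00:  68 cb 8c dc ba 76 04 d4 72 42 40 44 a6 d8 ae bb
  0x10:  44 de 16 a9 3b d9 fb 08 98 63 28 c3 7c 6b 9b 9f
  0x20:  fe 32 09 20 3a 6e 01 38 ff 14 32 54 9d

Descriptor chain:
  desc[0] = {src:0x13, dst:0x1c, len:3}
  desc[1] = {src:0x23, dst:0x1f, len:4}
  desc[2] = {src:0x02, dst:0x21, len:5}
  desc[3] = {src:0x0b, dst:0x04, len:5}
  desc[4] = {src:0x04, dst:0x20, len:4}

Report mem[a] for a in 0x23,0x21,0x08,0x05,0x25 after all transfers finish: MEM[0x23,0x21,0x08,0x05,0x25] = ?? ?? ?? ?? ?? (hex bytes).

[0] 0x13->0x1c len=3 : a9 3b d9
[1] 0x23->0x1f len=4 : 20 3a 6e 01
[2] 0x02->0x21 len=5 : 8c dc ba 76 04
[3] 0x0b->0x04 len=5 : 44 a6 d8 ae bb
[4] 0x04->0x20 len=4 : 44 a6 d8 ae
query mem[0x23]=0xae, mem[0x21]=0xa6, mem[0x08]=0xbb, mem[0x05]=0xa6, mem[0x25]=0x04

MEM[0x23,0x21,0x08,0x05,0x25] = ae a6 bb a6 04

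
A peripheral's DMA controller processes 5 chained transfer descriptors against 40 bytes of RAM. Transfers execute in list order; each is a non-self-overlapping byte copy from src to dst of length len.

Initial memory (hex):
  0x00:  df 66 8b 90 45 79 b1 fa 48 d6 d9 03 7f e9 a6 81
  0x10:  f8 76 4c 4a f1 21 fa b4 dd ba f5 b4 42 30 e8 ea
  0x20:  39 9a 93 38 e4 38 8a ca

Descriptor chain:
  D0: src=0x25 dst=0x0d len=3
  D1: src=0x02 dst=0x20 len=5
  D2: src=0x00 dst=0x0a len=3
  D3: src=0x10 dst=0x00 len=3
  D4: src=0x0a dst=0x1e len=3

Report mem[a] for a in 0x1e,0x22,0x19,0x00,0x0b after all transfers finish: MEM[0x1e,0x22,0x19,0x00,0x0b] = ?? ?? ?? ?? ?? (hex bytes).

#0 dst[0x0d+3] := {0x38,0x8a,0xca}
#1 dst[0x20+5] := {0x8b,0x90,0x45,0x79,0xb1}
#2 dst[0x0a+3] := {0xdf,0x66,0x8b}
#3 dst[0x00+3] := {0xf8,0x76,0x4c}
#4 dst[0x1e+3] := {0xdf,0x66,0x8b}
query mem[0x1e]=0xdf, mem[0x22]=0x45, mem[0x19]=0xba, mem[0x00]=0xf8, mem[0x0b]=0x66

MEM[0x1e,0x22,0x19,0x00,0x0b] = df 45 ba f8 66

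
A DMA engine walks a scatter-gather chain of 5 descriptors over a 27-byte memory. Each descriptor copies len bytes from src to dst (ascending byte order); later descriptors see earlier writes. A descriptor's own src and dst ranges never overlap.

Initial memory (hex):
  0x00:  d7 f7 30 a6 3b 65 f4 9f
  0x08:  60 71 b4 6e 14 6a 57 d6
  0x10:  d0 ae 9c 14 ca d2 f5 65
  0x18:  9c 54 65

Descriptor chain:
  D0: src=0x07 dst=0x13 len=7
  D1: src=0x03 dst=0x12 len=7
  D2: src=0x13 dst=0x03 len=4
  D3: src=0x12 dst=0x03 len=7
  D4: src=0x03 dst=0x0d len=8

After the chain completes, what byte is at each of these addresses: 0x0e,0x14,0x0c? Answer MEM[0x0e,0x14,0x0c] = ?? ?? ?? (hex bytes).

MEM[0x0e,0x14,0x0c] = 3b b4 14

D0: mem[0x13..0x19] <- [9f 60 71 b4 6e 14 6a]
D1: mem[0x12..0x18] <- [a6 3b 65 f4 9f 60 71]
D2: mem[0x03..0x06] <- [3b 65 f4 9f]
D3: mem[0x03..0x09] <- [a6 3b 65 f4 9f 60 71]
D4: mem[0x0d..0x14] <- [a6 3b 65 f4 9f 60 71 b4]
query mem[0x0e]=0x3b, mem[0x14]=0xb4, mem[0x0c]=0x14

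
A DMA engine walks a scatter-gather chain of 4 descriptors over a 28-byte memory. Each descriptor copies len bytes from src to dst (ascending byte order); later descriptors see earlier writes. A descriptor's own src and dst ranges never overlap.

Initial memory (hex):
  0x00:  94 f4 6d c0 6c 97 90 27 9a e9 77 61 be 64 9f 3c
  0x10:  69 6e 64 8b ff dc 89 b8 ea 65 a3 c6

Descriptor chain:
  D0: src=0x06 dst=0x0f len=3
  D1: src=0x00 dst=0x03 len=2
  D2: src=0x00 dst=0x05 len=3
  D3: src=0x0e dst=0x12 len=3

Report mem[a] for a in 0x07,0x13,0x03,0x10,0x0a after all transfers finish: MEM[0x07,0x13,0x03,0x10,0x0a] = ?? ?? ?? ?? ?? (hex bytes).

MEM[0x07,0x13,0x03,0x10,0x0a] = 6d 90 94 27 77

D0: mem[0x0f..0x11] <- [90 27 9a]
D1: mem[0x03..0x04] <- [94 f4]
D2: mem[0x05..0x07] <- [94 f4 6d]
D3: mem[0x12..0x14] <- [9f 90 27]
query mem[0x07]=0x6d, mem[0x13]=0x90, mem[0x03]=0x94, mem[0x10]=0x27, mem[0x0a]=0x77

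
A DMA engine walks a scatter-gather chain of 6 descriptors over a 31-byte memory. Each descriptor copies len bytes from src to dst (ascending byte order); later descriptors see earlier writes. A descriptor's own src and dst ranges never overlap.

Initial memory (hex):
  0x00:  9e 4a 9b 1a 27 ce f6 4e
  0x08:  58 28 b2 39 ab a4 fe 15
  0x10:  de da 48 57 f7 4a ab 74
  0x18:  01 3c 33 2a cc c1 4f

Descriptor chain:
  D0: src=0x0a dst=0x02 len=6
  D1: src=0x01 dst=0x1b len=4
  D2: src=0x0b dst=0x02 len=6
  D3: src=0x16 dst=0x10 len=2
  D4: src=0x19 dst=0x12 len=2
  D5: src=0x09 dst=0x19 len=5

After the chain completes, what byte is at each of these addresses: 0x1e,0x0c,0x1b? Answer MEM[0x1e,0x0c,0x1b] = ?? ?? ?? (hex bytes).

  after D0: wrote 6B at 0x02 = b239aba4fe15
  after D1: wrote 4B at 0x1b = 4ab239ab
  after D2: wrote 6B at 0x02 = 39aba4fe15de
  after D3: wrote 2B at 0x10 = ab74
  after D4: wrote 2B at 0x12 = 3c33
  after D5: wrote 5B at 0x19 = 28b239aba4
query mem[0x1e]=0xab, mem[0x0c]=0xab, mem[0x1b]=0x39

MEM[0x1e,0x0c,0x1b] = ab ab 39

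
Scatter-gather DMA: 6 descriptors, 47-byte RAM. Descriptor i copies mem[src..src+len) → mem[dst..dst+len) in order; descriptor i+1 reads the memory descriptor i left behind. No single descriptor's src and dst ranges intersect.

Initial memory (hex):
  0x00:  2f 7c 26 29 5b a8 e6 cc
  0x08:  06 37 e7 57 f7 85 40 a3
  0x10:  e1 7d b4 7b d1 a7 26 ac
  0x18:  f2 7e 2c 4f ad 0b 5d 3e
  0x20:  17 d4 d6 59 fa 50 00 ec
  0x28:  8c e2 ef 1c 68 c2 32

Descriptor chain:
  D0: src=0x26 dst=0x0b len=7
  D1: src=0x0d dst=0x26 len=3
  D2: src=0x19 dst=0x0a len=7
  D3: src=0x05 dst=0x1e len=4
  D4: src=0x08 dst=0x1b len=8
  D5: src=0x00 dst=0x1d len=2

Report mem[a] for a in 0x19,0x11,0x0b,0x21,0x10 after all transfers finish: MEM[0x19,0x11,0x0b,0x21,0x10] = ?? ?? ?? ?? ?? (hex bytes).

  after D0: wrote 7B at 0x0b = 00ec8ce2ef1c68
  after D1: wrote 3B at 0x26 = 8ce2ef
  after D2: wrote 7B at 0x0a = 7e2c4fad0b5d3e
  after D3: wrote 4B at 0x1e = a8e6cc06
  after D4: wrote 8B at 0x1b = 06377e2c4fad0b5d
  after D5: wrote 2B at 0x1d = 2f7c
query mem[0x19]=0x7e, mem[0x11]=0x68, mem[0x0b]=0x2c, mem[0x21]=0x0b, mem[0x10]=0x3e

MEM[0x19,0x11,0x0b,0x21,0x10] = 7e 68 2c 0b 3e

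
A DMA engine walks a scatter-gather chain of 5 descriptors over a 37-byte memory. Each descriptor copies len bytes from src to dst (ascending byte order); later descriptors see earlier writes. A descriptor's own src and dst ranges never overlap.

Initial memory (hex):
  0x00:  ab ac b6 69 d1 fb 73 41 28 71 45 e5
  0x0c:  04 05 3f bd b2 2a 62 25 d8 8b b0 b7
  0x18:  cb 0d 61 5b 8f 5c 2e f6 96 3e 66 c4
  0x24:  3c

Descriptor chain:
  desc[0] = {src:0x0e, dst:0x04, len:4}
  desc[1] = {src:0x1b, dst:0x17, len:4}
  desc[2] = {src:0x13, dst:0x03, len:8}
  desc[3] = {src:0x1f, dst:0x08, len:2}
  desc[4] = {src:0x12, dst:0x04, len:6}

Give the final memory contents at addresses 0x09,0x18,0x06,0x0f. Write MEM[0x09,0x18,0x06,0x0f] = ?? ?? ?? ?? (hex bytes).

MEM[0x09,0x18,0x06,0x0f] = 5b 8f d8 bd

D0: mem[0x04..0x07] <- [3f bd b2 2a]
D1: mem[0x17..0x1a] <- [5b 8f 5c 2e]
D2: mem[0x03..0x0a] <- [25 d8 8b b0 5b 8f 5c 2e]
D3: mem[0x08..0x09] <- [f6 96]
D4: mem[0x04..0x09] <- [62 25 d8 8b b0 5b]
query mem[0x09]=0x5b, mem[0x18]=0x8f, mem[0x06]=0xd8, mem[0x0f]=0xbd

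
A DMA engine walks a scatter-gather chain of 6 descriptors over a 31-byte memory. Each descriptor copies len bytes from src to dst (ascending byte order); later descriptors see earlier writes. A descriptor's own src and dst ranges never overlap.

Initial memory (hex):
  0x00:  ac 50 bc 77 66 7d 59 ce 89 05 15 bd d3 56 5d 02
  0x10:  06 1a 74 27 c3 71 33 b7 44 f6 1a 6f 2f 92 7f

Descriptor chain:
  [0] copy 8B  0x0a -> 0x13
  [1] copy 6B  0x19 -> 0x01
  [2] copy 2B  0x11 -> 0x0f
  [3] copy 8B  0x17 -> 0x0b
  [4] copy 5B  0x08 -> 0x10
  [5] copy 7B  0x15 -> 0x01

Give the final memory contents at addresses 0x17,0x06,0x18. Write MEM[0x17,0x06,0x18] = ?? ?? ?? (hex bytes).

[0] 0x0a->0x13 len=8 : 15 bd d3 56 5d 02 06 1a
[1] 0x19->0x01 len=6 : 06 1a 6f 2f 92 7f
[2] 0x11->0x0f len=2 : 1a 74
[3] 0x17->0x0b len=8 : 5d 02 06 1a 6f 2f 92 7f
[4] 0x08->0x10 len=5 : 89 05 15 5d 02
[5] 0x15->0x01 len=7 : d3 56 5d 02 06 1a 6f
query mem[0x17]=0x5d, mem[0x06]=0x1a, mem[0x18]=0x02

MEM[0x17,0x06,0x18] = 5d 1a 02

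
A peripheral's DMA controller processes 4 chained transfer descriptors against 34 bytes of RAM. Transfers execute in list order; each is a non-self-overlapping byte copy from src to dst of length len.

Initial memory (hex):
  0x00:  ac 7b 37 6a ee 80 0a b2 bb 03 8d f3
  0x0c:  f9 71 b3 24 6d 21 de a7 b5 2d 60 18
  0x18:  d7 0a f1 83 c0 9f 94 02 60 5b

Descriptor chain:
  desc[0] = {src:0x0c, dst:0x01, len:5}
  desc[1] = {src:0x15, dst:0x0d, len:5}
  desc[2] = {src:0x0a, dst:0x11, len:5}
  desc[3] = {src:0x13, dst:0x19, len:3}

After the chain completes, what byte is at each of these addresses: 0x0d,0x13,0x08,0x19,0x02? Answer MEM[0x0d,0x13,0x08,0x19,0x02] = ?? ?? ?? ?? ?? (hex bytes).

#0 dst[0x01+5] := {0xf9,0x71,0xb3,0x24,0x6d}
#1 dst[0x0d+5] := {0x2d,0x60,0x18,0xd7,0x0a}
#2 dst[0x11+5] := {0x8d,0xf3,0xf9,0x2d,0x60}
#3 dst[0x19+3] := {0xf9,0x2d,0x60}
query mem[0x0d]=0x2d, mem[0x13]=0xf9, mem[0x08]=0xbb, mem[0x19]=0xf9, mem[0x02]=0x71

MEM[0x0d,0x13,0x08,0x19,0x02] = 2d f9 bb f9 71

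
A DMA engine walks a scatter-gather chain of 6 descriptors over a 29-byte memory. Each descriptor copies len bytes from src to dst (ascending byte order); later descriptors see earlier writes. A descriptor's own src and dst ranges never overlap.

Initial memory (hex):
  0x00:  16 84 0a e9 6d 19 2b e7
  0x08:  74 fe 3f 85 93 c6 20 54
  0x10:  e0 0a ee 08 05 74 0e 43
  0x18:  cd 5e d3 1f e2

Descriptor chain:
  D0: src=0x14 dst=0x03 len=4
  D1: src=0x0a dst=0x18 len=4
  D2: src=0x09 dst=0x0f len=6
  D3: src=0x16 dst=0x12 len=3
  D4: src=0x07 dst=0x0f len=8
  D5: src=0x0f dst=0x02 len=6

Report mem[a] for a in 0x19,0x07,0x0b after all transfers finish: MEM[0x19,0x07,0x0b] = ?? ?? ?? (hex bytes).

MEM[0x19,0x07,0x0b] = 85 93 85

  after D0: wrote 4B at 0x03 = 05740e43
  after D1: wrote 4B at 0x18 = 3f8593c6
  after D2: wrote 6B at 0x0f = fe3f8593c620
  after D3: wrote 3B at 0x12 = 0e433f
  after D4: wrote 8B at 0x0f = e774fe3f8593c620
  after D5: wrote 6B at 0x02 = e774fe3f8593
query mem[0x19]=0x85, mem[0x07]=0x93, mem[0x0b]=0x85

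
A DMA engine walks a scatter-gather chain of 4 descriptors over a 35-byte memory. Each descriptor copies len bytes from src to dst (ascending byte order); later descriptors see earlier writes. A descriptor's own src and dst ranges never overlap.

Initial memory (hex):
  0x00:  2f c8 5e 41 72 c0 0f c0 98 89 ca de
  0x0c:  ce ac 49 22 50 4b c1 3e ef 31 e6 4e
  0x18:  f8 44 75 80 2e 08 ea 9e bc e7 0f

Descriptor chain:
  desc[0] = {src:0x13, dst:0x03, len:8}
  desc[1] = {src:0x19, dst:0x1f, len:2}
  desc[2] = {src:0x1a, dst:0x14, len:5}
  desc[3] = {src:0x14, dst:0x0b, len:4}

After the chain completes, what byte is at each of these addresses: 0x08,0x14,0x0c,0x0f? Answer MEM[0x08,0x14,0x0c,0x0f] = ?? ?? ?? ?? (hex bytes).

D0: mem[0x03..0x0a] <- [3e ef 31 e6 4e f8 44 75]
D1: mem[0x1f..0x20] <- [44 75]
D2: mem[0x14..0x18] <- [75 80 2e 08 ea]
D3: mem[0x0b..0x0e] <- [75 80 2e 08]
query mem[0x08]=0xf8, mem[0x14]=0x75, mem[0x0c]=0x80, mem[0x0f]=0x22

MEM[0x08,0x14,0x0c,0x0f] = f8 75 80 22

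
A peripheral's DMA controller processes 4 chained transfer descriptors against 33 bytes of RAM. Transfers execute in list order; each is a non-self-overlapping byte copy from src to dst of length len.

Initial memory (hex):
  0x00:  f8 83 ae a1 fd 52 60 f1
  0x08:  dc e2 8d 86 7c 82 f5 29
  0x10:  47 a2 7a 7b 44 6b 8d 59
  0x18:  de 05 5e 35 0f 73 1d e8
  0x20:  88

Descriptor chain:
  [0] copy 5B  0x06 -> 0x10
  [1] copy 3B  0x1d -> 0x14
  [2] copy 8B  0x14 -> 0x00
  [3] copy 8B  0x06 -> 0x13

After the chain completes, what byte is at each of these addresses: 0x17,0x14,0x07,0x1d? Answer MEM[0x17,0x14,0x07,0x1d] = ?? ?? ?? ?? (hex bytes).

D0: mem[0x10..0x14] <- [60 f1 dc e2 8d]
D1: mem[0x14..0x16] <- [73 1d e8]
D2: mem[0x00..0x07] <- [73 1d e8 59 de 05 5e 35]
D3: mem[0x13..0x1a] <- [5e 35 dc e2 8d 86 7c 82]
query mem[0x17]=0x8d, mem[0x14]=0x35, mem[0x07]=0x35, mem[0x1d]=0x73

MEM[0x17,0x14,0x07,0x1d] = 8d 35 35 73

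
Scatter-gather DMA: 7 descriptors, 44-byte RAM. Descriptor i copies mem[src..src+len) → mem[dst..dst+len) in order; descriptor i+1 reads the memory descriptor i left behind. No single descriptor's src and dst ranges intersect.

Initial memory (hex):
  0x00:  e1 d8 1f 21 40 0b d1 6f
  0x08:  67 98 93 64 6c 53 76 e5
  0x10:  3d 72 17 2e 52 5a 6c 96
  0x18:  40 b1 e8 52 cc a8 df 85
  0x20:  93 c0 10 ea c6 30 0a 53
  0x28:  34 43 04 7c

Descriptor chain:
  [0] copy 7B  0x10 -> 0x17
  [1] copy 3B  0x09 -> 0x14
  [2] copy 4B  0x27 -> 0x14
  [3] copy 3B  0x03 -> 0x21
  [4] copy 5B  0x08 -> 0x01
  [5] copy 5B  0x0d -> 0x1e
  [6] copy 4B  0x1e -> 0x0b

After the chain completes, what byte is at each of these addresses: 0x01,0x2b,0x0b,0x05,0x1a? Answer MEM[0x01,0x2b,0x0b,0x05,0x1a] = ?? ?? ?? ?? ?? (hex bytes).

MEM[0x01,0x2b,0x0b,0x05,0x1a] = 67 7c 53 6c 2e

[0] 0x10->0x17 len=7 : 3d 72 17 2e 52 5a 6c
[1] 0x09->0x14 len=3 : 98 93 64
[2] 0x27->0x14 len=4 : 53 34 43 04
[3] 0x03->0x21 len=3 : 21 40 0b
[4] 0x08->0x01 len=5 : 67 98 93 64 6c
[5] 0x0d->0x1e len=5 : 53 76 e5 3d 72
[6] 0x1e->0x0b len=4 : 53 76 e5 3d
query mem[0x01]=0x67, mem[0x2b]=0x7c, mem[0x0b]=0x53, mem[0x05]=0x6c, mem[0x1a]=0x2e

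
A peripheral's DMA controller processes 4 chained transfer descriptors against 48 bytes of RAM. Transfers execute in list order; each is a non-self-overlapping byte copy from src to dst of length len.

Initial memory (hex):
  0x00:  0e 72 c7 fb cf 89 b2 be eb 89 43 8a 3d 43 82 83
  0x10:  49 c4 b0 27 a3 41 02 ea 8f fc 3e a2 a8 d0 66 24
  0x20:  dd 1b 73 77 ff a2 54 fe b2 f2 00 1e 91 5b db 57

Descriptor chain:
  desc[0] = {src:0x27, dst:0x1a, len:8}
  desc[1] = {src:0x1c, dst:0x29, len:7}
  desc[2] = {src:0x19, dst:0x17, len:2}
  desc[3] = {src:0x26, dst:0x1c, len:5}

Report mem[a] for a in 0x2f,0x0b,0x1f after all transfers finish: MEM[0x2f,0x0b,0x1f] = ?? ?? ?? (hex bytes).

MEM[0x2f,0x0b,0x1f] = 73 8a f2

  after D0: wrote 8B at 0x1a = feb2f2001e915bdb
  after D1: wrote 7B at 0x29 = f2001e915bdb73
  after D2: wrote 2B at 0x17 = fcfe
  after D3: wrote 5B at 0x1c = 54feb2f200
query mem[0x2f]=0x73, mem[0x0b]=0x8a, mem[0x1f]=0xf2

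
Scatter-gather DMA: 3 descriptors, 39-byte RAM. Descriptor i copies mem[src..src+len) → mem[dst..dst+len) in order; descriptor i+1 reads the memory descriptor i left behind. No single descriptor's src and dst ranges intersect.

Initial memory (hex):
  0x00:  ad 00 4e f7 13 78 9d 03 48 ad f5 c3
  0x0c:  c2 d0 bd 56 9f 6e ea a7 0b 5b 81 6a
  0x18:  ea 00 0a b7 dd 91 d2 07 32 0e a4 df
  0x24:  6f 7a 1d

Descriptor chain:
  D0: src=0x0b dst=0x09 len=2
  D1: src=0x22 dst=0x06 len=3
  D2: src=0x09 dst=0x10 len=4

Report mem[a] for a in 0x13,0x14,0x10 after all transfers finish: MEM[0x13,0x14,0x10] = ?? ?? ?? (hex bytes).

#0 dst[0x09+2] := {0xc3,0xc2}
#1 dst[0x06+3] := {0xa4,0xdf,0x6f}
#2 dst[0x10+4] := {0xc3,0xc2,0xc3,0xc2}
query mem[0x13]=0xc2, mem[0x14]=0x0b, mem[0x10]=0xc3

MEM[0x13,0x14,0x10] = c2 0b c3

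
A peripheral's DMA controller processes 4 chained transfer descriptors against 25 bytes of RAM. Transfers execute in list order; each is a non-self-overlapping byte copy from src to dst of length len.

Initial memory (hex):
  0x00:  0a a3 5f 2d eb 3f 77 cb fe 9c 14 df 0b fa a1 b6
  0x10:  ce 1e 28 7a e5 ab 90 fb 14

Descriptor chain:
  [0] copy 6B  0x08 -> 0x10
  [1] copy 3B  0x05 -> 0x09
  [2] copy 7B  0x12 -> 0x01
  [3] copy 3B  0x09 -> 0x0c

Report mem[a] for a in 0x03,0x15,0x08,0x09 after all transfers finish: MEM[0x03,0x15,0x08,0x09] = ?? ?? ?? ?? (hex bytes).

MEM[0x03,0x15,0x08,0x09] = 0b fa fe 3f

[0] 0x08->0x10 len=6 : fe 9c 14 df 0b fa
[1] 0x05->0x09 len=3 : 3f 77 cb
[2] 0x12->0x01 len=7 : 14 df 0b fa 90 fb 14
[3] 0x09->0x0c len=3 : 3f 77 cb
query mem[0x03]=0x0b, mem[0x15]=0xfa, mem[0x08]=0xfe, mem[0x09]=0x3f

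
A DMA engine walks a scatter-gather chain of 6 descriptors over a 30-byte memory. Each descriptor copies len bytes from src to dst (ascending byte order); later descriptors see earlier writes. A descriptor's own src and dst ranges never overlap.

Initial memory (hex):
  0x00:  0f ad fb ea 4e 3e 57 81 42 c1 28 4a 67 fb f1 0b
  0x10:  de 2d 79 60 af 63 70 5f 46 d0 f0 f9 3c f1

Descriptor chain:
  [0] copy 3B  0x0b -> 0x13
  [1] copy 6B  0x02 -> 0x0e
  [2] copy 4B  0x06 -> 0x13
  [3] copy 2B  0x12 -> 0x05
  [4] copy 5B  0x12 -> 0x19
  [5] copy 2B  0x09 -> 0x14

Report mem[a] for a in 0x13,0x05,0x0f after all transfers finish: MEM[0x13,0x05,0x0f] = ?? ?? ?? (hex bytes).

D0: mem[0x13..0x15] <- [4a 67 fb]
D1: mem[0x0e..0x13] <- [fb ea 4e 3e 57 81]
D2: mem[0x13..0x16] <- [57 81 42 c1]
D3: mem[0x05..0x06] <- [57 57]
D4: mem[0x19..0x1d] <- [57 57 81 42 c1]
D5: mem[0x14..0x15] <- [c1 28]
query mem[0x13]=0x57, mem[0x05]=0x57, mem[0x0f]=0xea

MEM[0x13,0x05,0x0f] = 57 57 ea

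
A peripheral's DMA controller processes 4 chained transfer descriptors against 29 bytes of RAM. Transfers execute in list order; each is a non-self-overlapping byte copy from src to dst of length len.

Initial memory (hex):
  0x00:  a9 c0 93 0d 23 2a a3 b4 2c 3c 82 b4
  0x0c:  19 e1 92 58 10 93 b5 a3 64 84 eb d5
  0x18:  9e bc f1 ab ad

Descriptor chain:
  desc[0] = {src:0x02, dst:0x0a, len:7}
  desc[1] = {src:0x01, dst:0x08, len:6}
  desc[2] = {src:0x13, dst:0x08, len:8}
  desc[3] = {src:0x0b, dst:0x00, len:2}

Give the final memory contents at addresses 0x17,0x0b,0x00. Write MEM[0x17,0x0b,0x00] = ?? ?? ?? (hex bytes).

  after D0: wrote 7B at 0x0a = 930d232aa3b42c
  after D1: wrote 6B at 0x08 = c0930d232aa3
  after D2: wrote 8B at 0x08 = a36484ebd59ebcf1
  after D3: wrote 2B at 0x00 = ebd5
query mem[0x17]=0xd5, mem[0x0b]=0xeb, mem[0x00]=0xeb

MEM[0x17,0x0b,0x00] = d5 eb eb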